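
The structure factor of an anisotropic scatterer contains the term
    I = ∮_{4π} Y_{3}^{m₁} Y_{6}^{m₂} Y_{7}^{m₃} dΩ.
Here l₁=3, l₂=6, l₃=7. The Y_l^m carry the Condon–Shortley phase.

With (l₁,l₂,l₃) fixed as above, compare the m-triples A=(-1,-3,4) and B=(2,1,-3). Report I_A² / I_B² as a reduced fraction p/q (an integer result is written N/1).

Shared (l₁,l₂,l₃)=(3,6,7): N and (l;000)² cancel in I_A²/I_B².
A: Δ = 2!·4!·10!/17! = 1/2042040; Racah Σ t=0..2: t=0:+1/1451520 t=1:−1/483840 t=2:+1/2903040 = -1/967680; ⇒ 3j(3 6 7; -1 -3 4)² = 81/6188, sgn +1
B: Δ = 2!·4!·10!/17! = 1/2042040; Racah Σ t=0..1: t=0:+1/362880 t=1:−1/414720 = 1/2903040; ⇒ 3j(3 6 7; 2 1 -3)² = 25/68068, sgn +1
I_A²/I_B² = (81/6188)/(25/68068) = 891/25

891/25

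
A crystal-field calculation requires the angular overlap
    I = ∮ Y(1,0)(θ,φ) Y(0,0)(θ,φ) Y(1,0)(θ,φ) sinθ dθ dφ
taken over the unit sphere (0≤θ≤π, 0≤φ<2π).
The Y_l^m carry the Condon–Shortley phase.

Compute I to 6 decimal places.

Rules hold: Σm=0, L=2 even, 1≤1≤1.
N = 3·1·3 = 9
Δ = 0!·2!·0!/3! = 1/3
Racah Σ t=0..0: t=0:+1/1 = 1/1
⇒ 3j(1 0 1; 0 0 0)² = 1/3, sgn -1
(m-triple is (0,0,0) — same symbol as above.)
4πI² = N·(3j₀)²·(3jₘ)² = 1/1
I = +1·√(1/4π) = 0.28209479

0.282095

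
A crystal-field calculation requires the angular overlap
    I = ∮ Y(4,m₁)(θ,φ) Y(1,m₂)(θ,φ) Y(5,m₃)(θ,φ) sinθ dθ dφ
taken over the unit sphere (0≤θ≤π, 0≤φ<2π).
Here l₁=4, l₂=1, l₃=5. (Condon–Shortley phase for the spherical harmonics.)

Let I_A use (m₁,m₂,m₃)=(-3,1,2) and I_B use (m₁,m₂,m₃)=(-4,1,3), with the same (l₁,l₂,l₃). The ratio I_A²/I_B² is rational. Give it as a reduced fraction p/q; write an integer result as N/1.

Same 4,1,5: normalisation and zero-m 3j drop out of the ratio.
A: Δ: 0! 8! 2! / 11! → 1/495; sum: t=0:+1/10080 = 1/10080; 3j²(4 1 5; -3 1 2) = Δ·Π!·Σ² = 1/165  (sign -1)
B: Δ: 0! 8! 2! / 11! → 1/495; sum: t=0:+1/80640 = 1/80640; 3j²(4 1 5; -4 1 3) = Δ·Π!·Σ² = 1/495  (sign +1)
I_A²/I_B² = (1/165)/(1/495) = 3/1

3/1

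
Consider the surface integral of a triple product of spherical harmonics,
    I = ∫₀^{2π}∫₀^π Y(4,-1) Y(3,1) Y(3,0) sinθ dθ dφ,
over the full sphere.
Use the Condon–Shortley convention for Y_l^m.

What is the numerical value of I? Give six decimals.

-0.099323

Rules hold: Σm=0, L=10 even, 1≤3≤7.
N = 9·7·7 = 441
Δ = 4!·4!·2!/11! = 1/34650
Racah Σ t=1..3: t=1:−1/72 t=2:+1/16 t=3:−1/72 = 5/144
⇒ 3j(4 3 3; 0 0 0)² = 2/77, sgn -1
Racah Σ t=2..4: t=2:+1/48 t=3:−1/24 t=4:+1/288 = -5/288
⇒ 3j(4 3 3; -1 1 0)² = 5/462, sgn +1
4πI² = N·(3j₀)²·(3jₘ)² = 15/121
I = -1·√(0.123967/4π) = -0.09932258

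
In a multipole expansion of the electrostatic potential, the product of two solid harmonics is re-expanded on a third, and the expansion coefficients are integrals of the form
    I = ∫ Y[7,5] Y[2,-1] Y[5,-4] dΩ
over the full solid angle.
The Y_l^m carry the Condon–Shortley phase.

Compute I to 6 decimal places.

Rules hold: Σm=0, L=14 even, 5≤5≤9.
N = 15·5·11 = 825
Δ = 4!·10!·0!/15! = 1/15015
Racah Σ t=2..2: t=2:+1/57600 = 1/57600
⇒ 3j(7 2 5; 0 0 0)² = 21/715, sgn -1
Racah Σ t=1..1: t=1:−1/2177280 = -1/2177280
⇒ 3j(7 2 5; 5 -1 -4)² = 8/273, sgn +1
4πI² = N·(3j₀)²·(3jₘ)² = 120/169
I = -1·√(0.710059/4π) = -0.23770720

-0.237707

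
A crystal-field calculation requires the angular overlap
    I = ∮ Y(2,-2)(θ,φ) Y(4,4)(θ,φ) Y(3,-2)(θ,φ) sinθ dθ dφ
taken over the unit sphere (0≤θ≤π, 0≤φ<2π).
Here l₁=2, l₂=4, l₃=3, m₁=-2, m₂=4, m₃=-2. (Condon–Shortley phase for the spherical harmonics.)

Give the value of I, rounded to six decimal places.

L=9 odd ⇒ parity kills the (l;000) factor ⇒ I = 0

0.000000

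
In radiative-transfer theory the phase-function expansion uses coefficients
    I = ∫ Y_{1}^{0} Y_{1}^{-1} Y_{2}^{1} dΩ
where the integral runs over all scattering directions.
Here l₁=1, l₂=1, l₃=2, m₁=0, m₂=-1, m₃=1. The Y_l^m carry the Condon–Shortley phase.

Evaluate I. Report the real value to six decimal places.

-0.218510

Rules hold: Σm=0, L=4 even, 0≤2≤2.
N = 3·3·5 = 45
Δ = 0!·2!·2!/5! = 1/30
Racah Σ t=0..0: t=0:+1/1 = 1/1
⇒ 3j(1 1 2; 0 0 0)² = 2/15, sgn +1
Racah Σ t=0..0: t=0:+1/2 = 1/2
⇒ 3j(1 1 2; 0 -1 1)² = 1/10, sgn -1
4πI² = N·(3j₀)²·(3jₘ)² = 3/5
I = -1·√(0.6/4π) = -0.21850969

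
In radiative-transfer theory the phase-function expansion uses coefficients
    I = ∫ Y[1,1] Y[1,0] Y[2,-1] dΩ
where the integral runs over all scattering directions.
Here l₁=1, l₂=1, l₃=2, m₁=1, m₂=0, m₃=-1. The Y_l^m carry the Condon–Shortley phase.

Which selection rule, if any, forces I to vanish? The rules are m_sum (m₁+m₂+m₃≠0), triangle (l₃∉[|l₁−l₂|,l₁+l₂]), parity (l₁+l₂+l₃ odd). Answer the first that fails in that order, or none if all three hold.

Σmᵢ = 0  ✓
l₃∈[|l₁−l₂|,l₁+l₂]=[0,2], have l₃=2  ✓
Σlᵢ = 4 ⇒ even  ✓

none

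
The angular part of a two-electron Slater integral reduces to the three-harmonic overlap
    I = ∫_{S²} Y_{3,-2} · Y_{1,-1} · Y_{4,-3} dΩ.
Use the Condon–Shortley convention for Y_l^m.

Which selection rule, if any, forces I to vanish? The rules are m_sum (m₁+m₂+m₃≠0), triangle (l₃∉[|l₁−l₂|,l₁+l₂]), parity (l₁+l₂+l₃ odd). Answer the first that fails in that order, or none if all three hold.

m₁+m₂+m₃ = -2 − 1 − 3 = -6  ✗
triangle: |3−1|=2 ≤ l₃=4 ≤ 3+1=4
parity: l₁+l₂+l₃ = 8 is even

m_sum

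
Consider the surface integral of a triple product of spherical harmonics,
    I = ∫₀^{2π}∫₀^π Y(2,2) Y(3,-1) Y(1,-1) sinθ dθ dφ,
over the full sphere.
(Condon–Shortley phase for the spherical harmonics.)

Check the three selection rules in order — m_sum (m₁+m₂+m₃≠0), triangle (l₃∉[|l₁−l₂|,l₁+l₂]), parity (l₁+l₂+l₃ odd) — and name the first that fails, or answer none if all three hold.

azimuthal sum: 2 − 1 − 1 = 0  ✓
1 ≤ 1 ≤ 5 (triangle on l)  ✓
L = 2 + 3 + 1 = 6 (even)  ✓

none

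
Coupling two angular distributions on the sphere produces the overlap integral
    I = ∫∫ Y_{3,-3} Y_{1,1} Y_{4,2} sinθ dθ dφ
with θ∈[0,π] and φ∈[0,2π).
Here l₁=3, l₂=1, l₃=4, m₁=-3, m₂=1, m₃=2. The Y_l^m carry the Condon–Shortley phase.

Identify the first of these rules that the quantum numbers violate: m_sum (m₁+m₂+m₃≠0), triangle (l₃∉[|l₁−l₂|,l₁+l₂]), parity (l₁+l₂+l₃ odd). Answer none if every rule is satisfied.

none

azimuthal sum: -3 + 1 + 2 = 0  ✓
2 ≤ 4 ≤ 4 (triangle on l)  ✓
L = 3 + 1 + 4 = 8 (even)  ✓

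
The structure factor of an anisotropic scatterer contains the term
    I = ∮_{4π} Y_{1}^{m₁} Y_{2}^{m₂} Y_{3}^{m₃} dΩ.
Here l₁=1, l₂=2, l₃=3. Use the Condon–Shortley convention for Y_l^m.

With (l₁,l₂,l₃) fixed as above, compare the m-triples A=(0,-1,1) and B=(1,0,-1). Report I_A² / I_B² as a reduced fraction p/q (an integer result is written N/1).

l's match ⇒ only the (l;m) 3-j factors differ between A and B.
A: triangle coeff Δ(1,2,3) = 1/105; Σ_t [0,0]: t=0:+1/6 = 1/6; (3j)²=8/105 [(1 2 3; 0 -1 1)], sign=+1
B: triangle coeff Δ(1,2,3) = 1/105; Σ_t [0,0]: t=0:+1/8 = 1/8; (3j)²=2/35 [(1 2 3; 1 0 -1)], sign=+1
I_A²/I_B² = (8/105)/(2/35) = 4/3

4/3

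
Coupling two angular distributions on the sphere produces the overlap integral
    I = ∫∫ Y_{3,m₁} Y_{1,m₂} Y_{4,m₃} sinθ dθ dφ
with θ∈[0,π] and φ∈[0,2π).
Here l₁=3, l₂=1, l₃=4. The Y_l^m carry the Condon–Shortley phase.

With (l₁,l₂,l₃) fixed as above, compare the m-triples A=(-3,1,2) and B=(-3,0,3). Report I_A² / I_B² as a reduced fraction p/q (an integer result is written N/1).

l's match ⇒ only the (l;m) 3-j factors differ between A and B.
A: triangle coeff Δ(3,1,4) = 1/252; Σ_t [0,0]: t=0:+1/1440 = 1/1440; (3j)²=1/252 [(3 1 4; -3 1 2)], sign=+1
B: triangle coeff Δ(3,1,4) = 1/252; Σ_t [0,0]: t=0:+1/720 = 1/720; (3j)²=1/36 [(3 1 4; -3 0 3)], sign=-1
I_A²/I_B² = (1/252)/(1/36) = 1/7

1/7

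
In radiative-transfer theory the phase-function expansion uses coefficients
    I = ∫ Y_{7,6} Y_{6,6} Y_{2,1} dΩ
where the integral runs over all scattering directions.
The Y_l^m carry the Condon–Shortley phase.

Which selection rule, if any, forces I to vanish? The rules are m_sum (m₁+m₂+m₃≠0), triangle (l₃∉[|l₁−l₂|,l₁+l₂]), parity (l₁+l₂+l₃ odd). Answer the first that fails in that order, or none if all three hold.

m₁+m₂+m₃ = 6 + 6 + 1 = 13  ✗
triangle: |7−6|=1 ≤ l₃=2 ≤ 7+6=13
parity: l₁+l₂+l₃ = 15 is odd

m_sum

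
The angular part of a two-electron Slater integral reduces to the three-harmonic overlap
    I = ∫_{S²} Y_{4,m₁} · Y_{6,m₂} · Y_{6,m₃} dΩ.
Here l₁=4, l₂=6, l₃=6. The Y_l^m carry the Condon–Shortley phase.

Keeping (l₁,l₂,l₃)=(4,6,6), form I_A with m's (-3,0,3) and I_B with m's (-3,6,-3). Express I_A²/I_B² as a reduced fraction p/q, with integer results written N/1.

l's match ⇒ only the (l;m) 3-j factors differ between A and B.
A: triangle coeff Δ(4,6,6) = 1/15315300; Σ_t [3,4]: t=3:−1/103680 t=4:+1/207360 = -1/207360; (3j)²=21/2431 [(4 6 6; -3 0 3)], sign=+1
B: triangle coeff Δ(4,6,6) = 1/15315300; Σ_t [4,4]: t=4:+1/5806080 = 1/5806080; (3j)²=9/884 [(4 6 6; -3 6 -3)], sign=-1
I_A²/I_B² = (21/2431)/(9/884) = 28/33

28/33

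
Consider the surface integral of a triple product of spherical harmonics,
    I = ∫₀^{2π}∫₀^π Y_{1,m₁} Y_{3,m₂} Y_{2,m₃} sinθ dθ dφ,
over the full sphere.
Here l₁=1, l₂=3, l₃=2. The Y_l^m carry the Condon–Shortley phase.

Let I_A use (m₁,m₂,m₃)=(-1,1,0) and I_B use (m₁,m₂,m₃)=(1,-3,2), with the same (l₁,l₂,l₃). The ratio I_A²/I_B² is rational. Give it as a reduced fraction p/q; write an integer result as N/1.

2/5

l's match ⇒ only the (l;m) 3-j factors differ between A and B.
A: triangle coeff Δ(1,3,2) = 1/105; Σ_t [2,2]: t=2:+1/8 = 1/8; (3j)²=2/35 [(1 3 2; -1 1 0)], sign=+1
B: triangle coeff Δ(1,3,2) = 1/105; Σ_t [0,0]: t=0:+1/48 = 1/48; (3j)²=1/7 [(1 3 2; 1 -3 2)], sign=+1
I_A²/I_B² = (2/35)/(1/7) = 2/5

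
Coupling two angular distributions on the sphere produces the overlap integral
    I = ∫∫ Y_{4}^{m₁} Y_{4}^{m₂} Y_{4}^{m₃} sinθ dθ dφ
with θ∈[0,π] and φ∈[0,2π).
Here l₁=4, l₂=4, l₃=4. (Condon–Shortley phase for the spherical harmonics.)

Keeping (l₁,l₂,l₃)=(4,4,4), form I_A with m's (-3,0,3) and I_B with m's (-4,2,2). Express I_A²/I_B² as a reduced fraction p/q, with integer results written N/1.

7/10

Same 4,4,4: normalisation and zero-m 3j drop out of the ratio.
A: Δ: 4! 4! 4! / 13! → 1/450450; sum: t=3:−1/864 t=4:+1/3456 = -1/1152; 3j²(4 4 4; -3 0 3) = Δ·Π!·Σ² = 7/286  (sign +1)
B: Δ: 4! 4! 4! / 13! → 1/450450; sum: t=4:+1/2304 = 1/2304; 3j²(4 4 4; -4 2 2) = Δ·Π!·Σ² = 5/143  (sign +1)
I_A²/I_B² = (7/286)/(5/143) = 7/10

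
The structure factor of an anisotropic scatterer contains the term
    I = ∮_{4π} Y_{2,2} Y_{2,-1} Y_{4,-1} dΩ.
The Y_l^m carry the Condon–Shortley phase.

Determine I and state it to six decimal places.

Rules hold: Σm=0, L=8 even, 0≤4≤4.
N = 5·5·9 = 225
Δ = 0!·4!·4!/9! = 1/630
Racah Σ t=0..0: t=0:+1/16 = 1/16
⇒ 3j(2 2 4; 0 0 0)² = 2/35, sgn +1
Racah Σ t=0..0: t=0:+1/144 = 1/144
⇒ 3j(2 2 4; 2 -1 -1)² = 1/126, sgn -1
4πI² = N·(3j₀)²·(3jₘ)² = 5/49
I = -1·√(0.102041/4π) = -0.09011188

-0.090112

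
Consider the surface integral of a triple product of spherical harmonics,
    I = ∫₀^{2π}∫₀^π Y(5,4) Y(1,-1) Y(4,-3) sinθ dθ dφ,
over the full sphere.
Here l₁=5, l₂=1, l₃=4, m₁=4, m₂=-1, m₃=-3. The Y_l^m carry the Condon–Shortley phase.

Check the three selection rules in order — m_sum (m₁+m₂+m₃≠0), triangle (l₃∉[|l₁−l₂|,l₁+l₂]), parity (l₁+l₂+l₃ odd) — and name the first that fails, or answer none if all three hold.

Σmᵢ = 0  ✓
l₃∈[|l₁−l₂|,l₁+l₂]=[4,6], have l₃=4  ✓
Σlᵢ = 10 ⇒ even  ✓

none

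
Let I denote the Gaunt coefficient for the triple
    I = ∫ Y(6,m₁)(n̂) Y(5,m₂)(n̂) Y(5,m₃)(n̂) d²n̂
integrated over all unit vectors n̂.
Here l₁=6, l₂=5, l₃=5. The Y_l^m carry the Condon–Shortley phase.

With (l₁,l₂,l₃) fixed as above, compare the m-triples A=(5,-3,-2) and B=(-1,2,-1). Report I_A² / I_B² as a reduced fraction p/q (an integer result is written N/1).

Same 6,5,5: normalisation and zero-m 3j drop out of the ratio.
A: Δ: 6! 6! 4! / 17! → 1/28588560; sum: t=0:+1/345600 t=1:−1/518400 = 1/1036800; 3j²(6 5 5; 5 -3 -2) = Δ·Π!·Σ² = 7/2210  (sign -1)
B: Δ: 6! 6! 4! / 17! → 1/28588560; sum: t=3:−1/41472 t=4:+1/10368 t=5:−1/23040 t=6:+1/518400 = 1/32400; 3j²(6 5 5; -1 2 -1) = Δ·Π!·Σ² = 128/12155  (sign +1)
I_A²/I_B² = (7/2210)/(128/12155) = 77/256

77/256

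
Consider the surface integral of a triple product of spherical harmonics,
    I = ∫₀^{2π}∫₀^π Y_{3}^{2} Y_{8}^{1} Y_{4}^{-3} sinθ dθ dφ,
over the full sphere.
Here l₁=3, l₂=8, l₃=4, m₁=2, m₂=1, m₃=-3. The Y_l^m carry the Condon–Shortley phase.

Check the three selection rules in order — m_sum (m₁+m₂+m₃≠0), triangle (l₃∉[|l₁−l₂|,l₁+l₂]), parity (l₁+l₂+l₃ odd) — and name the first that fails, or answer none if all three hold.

triangle

azimuthal sum: 2 + 1 − 3 = 0  ✓
5 ≤ 4 ≤ 11 (triangle on l)  ✗
L = 3 + 8 + 4 = 15 (odd)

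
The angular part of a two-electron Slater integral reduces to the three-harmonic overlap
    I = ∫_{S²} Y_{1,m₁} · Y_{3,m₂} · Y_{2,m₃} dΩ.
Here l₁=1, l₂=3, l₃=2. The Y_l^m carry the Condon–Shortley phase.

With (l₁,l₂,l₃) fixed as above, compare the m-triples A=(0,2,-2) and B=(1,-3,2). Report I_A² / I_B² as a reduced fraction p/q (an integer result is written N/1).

Shared (l₁,l₂,l₃)=(1,3,2): N and (l;000)² cancel in I_A²/I_B².
A: Δ = 2!·0!·4!/7! = 1/105; Racah Σ t=1..1: t=1:−1/24 = -1/24; ⇒ 3j(1 3 2; 0 2 -2)² = 1/21, sgn -1
B: Δ = 2!·0!·4!/7! = 1/105; Racah Σ t=0..0: t=0:+1/48 = 1/48; ⇒ 3j(1 3 2; 1 -3 2)² = 1/7, sgn +1
I_A²/I_B² = (1/21)/(1/7) = 1/3

1/3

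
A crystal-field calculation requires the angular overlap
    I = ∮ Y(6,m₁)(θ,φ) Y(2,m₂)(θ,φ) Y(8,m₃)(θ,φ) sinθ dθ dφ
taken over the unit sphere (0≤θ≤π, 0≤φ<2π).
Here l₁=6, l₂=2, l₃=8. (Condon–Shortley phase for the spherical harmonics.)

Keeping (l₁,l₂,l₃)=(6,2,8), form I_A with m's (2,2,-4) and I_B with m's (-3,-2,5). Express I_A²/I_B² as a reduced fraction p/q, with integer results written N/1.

Same 6,2,8: normalisation and zero-m 3j drop out of the ratio.
A: Δ: 0! 12! 4! / 17! → 1/30940; sum: t=0:+1/23224320 = 1/23224320; 3j²(6 2 8; 2 2 -4) = Δ·Π!·Σ² = 99/6188  (sign +1)
B: Δ: 0! 12! 4! / 17! → 1/30940; sum: t=0:+1/52254720 = 1/52254720; 3j²(6 2 8; -3 -2 5) = Δ·Π!·Σ² = 11/476  (sign -1)
I_A²/I_B² = (99/6188)/(11/476) = 9/13

9/13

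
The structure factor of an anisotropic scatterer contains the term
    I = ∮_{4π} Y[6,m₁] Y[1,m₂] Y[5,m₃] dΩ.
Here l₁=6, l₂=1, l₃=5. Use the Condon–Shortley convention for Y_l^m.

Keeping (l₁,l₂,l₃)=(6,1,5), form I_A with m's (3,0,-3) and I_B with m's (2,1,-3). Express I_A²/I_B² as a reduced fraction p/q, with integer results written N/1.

l's match ⇒ only the (l;m) 3-j factors differ between A and B.
A: triangle coeff Δ(6,1,5) = 1/858; Σ_t [1,1]: t=1:−1/80640 = -1/80640; (3j)²=9/286 [(6 1 5; 3 0 -3)], sign=-1
B: triangle coeff Δ(6,1,5) = 1/858; Σ_t [2,2]: t=2:+1/161280 = 1/161280; (3j)²=1/143 [(6 1 5; 2 1 -3)], sign=+1
I_A²/I_B² = (9/286)/(1/143) = 9/2

9/2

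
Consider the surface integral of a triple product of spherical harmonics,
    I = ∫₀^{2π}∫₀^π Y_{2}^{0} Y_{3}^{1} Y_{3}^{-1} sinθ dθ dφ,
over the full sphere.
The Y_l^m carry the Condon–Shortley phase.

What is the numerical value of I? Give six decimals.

Checks pass: Σm=0; 8 even; l₃=3∈[1,5].
(2·2+1)(2·3+1)(2·3+1) = 245
Δ: 2! 2! 4! / 9! → 1/3780
sum: t=0:+1/24 t=1:−1/4 t=2:+1/24 = -1/6
3j²(2 3 3; 0 0 0) = Δ·Π!·Σ² = 4/105  (sign +1)
sum: t=0:+1/96 t=1:−1/6 t=2:+1/16 = -3/32
3j²(2 3 3; 0 1 -1) = Δ·Π!·Σ² = 3/140  (sign -1)
combine: 4πI² = 245·4/105·3/140 = 1/5
take √, sign -1: I = -0.12615663

-0.126157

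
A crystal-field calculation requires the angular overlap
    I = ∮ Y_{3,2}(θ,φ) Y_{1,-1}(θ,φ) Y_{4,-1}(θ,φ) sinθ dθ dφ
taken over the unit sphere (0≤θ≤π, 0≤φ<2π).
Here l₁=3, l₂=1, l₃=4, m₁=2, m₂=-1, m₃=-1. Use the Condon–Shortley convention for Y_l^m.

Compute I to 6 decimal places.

-0.106622

m-sum 0 ✓  L=8 even ✓  2≤4≤4 ✓
Π(2lᵢ+1) = 7×3×9 = 189
triangle coeff Δ(3,1,4) = 1/252
Σ_t [0,0]: t=0:+1/36 = 1/36
(3j)²=4/63 [(3 1 4; 0 0 0)], sign=+1
Σ_t [0,0]: t=0:+1/240 = 1/240
(3j)²=1/84 [(3 1 4; 2 -1 -1)], sign=-1
⇒ 4πI² = 1/7
I = (-1)√(1/7/(4π)) = -0.10662181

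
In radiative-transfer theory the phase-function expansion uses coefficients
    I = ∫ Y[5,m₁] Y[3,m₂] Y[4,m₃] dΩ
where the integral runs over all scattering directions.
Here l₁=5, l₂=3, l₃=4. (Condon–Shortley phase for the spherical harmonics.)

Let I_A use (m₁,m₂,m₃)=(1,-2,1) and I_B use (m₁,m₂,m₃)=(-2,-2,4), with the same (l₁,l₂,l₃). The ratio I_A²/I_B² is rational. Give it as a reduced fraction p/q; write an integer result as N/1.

Same 5,3,4: normalisation and zero-m 3j drop out of the ratio.
A: Δ: 4! 6! 2! / 13! → 1/180180; sum: t=0:+1/1152 t=1:−1/432 = -5/3456; 3j²(5 3 4; 1 -2 1) = Δ·Π!·Σ² = 625/36036  (sign +1)
B: Δ: 4! 6! 2! / 13! → 1/180180; sum: t=1:−1/8640 = -1/8640; 3j²(5 3 4; -2 -2 4) = Δ·Π!·Σ² = 14/1287  (sign -1)
I_A²/I_B² = (625/36036)/(14/1287) = 625/392

625/392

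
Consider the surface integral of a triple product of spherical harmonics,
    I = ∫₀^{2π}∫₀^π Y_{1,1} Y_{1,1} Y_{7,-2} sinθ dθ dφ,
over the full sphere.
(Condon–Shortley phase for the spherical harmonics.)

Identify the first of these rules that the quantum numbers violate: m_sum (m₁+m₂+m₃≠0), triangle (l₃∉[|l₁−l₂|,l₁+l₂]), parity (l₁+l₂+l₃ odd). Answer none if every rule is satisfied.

azimuthal sum: 1 + 1 − 2 = 0  ✓
0 ≤ 7 ≤ 2 (triangle on l)  ✗
L = 1 + 1 + 7 = 9 (odd)

triangle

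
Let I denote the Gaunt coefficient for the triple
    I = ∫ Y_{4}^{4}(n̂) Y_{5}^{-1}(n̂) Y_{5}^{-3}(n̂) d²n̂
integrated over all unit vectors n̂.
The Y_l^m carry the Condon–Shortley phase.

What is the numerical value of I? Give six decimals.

Checks pass: Σm=0; 14 even; l₃=5∈[1,9].
(2·4+1)(2·5+1)(2·5+1) = 1089
Δ: 4! 4! 6! / 15! → 1/3153150
sum: t=0:+1/69120 t=1:−1/1728 t=2:+1/576 t=3:−1/1728 t=4:+1/69120 = 7/11520
3j²(4 5 5; 0 0 0) = Δ·Π!·Σ² = 2/143  (sign -1)
sum: t=0:+1/27648 = 1/27648
3j²(4 5 5; 4 -1 -3) = Δ·Π!·Σ² = 10/429  (sign +1)
combine: 4πI² = 1089·2/143·10/429 = 60/169
take √, sign -1: I = -0.16808437

-0.168084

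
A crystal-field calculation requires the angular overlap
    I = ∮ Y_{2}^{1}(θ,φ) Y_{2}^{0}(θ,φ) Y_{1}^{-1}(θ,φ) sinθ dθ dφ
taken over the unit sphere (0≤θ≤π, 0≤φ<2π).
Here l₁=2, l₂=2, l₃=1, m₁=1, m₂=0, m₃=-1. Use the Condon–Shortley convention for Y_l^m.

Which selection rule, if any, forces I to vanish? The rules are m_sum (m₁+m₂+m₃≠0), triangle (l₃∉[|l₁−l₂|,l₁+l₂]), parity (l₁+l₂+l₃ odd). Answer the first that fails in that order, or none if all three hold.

parity

m₁+m₂+m₃ = 1 + 0 − 1 = 0  ✓
triangle: |2−2|=0 ≤ l₃=1 ≤ 2+2=4  ✓
parity: l₁+l₂+l₃ = 5 is odd  ✗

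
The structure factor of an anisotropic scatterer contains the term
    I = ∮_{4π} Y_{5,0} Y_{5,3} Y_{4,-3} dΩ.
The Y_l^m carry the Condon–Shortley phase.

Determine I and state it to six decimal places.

0.130198

Checks pass: Σm=0; 14 even; l₃=4∈[0,10].
(2·5+1)(2·5+1)(2·4+1) = 1089
Δ: 6! 4! 4! / 15! → 1/3153150
sum: t=1:−1/69120 t=2:+1/1728 t=3:−1/576 t=4:+1/1728 t=5:−1/69120 = -7/11520
3j²(5 5 4; 0 0 0) = Δ·Π!·Σ² = 2/143  (sign -1)
sum: t=4:+1/6912 t=5:−1/17280 = 1/11520
3j²(5 5 4; 0 3 -3) = Δ·Π!·Σ² = 2/143  (sign -1)
combine: 4πI² = 1089·2/143·2/143 = 36/169
take √, sign +1: I = 0.13019760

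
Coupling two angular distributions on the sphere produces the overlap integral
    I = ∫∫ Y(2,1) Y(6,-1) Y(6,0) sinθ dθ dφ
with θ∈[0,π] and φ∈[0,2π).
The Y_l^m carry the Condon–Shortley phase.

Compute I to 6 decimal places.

m-sum 0 ✓  L=14 even ✓  4≤6≤8 ✓
Π(2lᵢ+1) = 5×13×13 = 845
triangle coeff Δ(2,6,6) = 1/90090
Σ_t [0,2]: t=0:+1/69120 t=1:−1/14400 t=2:+1/69120 = -7/172800
(3j)²=14/715 [(2 6 6; 0 0 0)], sign=-1
Σ_t [0,1]: t=0:+1/28800 t=1:−1/34560 = 1/172800
(3j)²=1/1430 [(2 6 6; 1 -1 0)], sign=+1
⇒ 4πI² = 7/605
I = (-1)√(7/605/(4π)) = -0.03034355

-0.030344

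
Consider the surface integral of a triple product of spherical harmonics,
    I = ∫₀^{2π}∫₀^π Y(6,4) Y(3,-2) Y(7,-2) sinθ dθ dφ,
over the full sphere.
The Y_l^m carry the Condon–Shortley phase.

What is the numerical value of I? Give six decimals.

-0.153384

m-sum 0 ✓  L=16 even ✓  3≤7≤9 ✓
Π(2lᵢ+1) = 13×7×15 = 1365
triangle coeff Δ(6,3,7) = 1/2042040
Σ_t [0,2]: t=0:+1/207360 t=1:−1/57600 t=2:+1/207360 = -1/129600
(3j)²=168/12155 [(6 3 7; 0 0 0)], sign=+1
Σ_t [0,1]: t=0:+1/967680 t=1:−1/8709120 = 1/1088640
(3j)²=800/51051 [(6 3 7; 4 -2 -2)], sign=-1
⇒ 4πI² = 134400/454597
I = (-1)√(134400/454597/(4π)) = -0.15338448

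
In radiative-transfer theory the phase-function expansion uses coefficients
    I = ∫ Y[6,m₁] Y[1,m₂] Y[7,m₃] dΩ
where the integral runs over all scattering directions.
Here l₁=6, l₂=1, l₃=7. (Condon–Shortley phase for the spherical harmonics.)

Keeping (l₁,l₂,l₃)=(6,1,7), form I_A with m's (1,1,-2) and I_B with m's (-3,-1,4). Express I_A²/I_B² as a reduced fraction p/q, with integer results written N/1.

l's match ⇒ only the (l;m) 3-j factors differ between A and B.
A: triangle coeff Δ(6,1,7) = 1/1365; Σ_t [0,0]: t=0:+1/1209600 = 1/1209600; (3j)²=12/455 [(6 1 7; 1 1 -2)], sign=-1
B: triangle coeff Δ(6,1,7) = 1/1365; Σ_t [0,0]: t=0:+1/4354560 = 1/4354560; (3j)²=11/273 [(6 1 7; -3 -1 4)], sign=-1
I_A²/I_B² = (12/455)/(11/273) = 36/55

36/55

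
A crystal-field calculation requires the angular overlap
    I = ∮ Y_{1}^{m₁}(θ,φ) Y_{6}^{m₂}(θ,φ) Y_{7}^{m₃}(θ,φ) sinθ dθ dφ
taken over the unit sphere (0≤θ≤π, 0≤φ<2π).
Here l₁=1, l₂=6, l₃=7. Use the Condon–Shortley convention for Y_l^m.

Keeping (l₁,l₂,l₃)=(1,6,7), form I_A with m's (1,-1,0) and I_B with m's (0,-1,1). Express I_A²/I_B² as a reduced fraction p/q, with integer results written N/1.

Shared (l₁,l₂,l₃)=(1,6,7): N and (l;000)² cancel in I_A²/I_B².
A: Δ = 0!·2!·12!/15! = 1/1365; Racah Σ t=0..0: t=0:+1/1209600 = 1/1209600; ⇒ 3j(1 6 7; 1 -1 0)² = 1/65, sgn -1
B: Δ = 0!·2!·12!/15! = 1/1365; Racah Σ t=0..0: t=0:+1/604800 = 1/604800; ⇒ 3j(1 6 7; 0 -1 1)² = 16/455, sgn +1
I_A²/I_B² = (1/65)/(16/455) = 7/16

7/16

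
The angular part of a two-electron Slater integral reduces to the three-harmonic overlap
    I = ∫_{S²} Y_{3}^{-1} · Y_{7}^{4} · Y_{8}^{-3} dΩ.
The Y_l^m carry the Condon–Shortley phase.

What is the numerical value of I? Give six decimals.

0.147305

Rules hold: Σm=0, L=18 even, 4≤8≤10.
N = 7·15·17 = 1785
Δ = 2!·4!·12!/19! = 1/5290740
Racah Σ t=0..2: t=0:+1/7257600 t=1:−1/2073600 t=2:+1/7257600 = -1/4838400
⇒ 3j(3 7 8; 0 0 0)² = 252/20995, sgn -1
Racah Σ t=0..2: t=0:+1/1916006400 t=1:−1/43545600 t=2:+1/17418240 = 67/1916006400
⇒ 3j(3 7 8; -1 4 -3)² = 4489/352716, sgn -1
4πI² = N·(3j₀)²·(3jₘ)² = 282807/1037153
I = +1·√(0.272676/4π) = 0.14730542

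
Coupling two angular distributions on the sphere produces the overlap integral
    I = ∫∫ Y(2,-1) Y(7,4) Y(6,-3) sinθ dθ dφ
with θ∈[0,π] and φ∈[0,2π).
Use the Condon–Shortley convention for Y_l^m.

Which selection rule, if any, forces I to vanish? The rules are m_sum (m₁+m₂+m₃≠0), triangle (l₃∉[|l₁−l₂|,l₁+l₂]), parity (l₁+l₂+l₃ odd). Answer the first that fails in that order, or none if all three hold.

m₁+m₂+m₃ = -1 + 4 − 3 = 0  ✓
triangle: |2−7|=5 ≤ l₃=6 ≤ 2+7=9  ✓
parity: l₁+l₂+l₃ = 15 is odd  ✗

parity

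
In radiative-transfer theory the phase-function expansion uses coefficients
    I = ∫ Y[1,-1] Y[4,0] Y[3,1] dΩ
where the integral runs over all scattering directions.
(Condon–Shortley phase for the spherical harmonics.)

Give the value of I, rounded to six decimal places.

Rules hold: Σm=0, L=8 even, 3≤3≤5.
N = 3·9·7 = 189
Δ = 2!·0!·6!/9! = 1/252
Racah Σ t=1..1: t=1:−1/36 = -1/36
⇒ 3j(1 4 3; 0 0 0)² = 4/63, sgn +1
Racah Σ t=2..2: t=2:+1/96 = 1/96
⇒ 3j(1 4 3; -1 0 1)² = 1/42, sgn +1
4πI² = N·(3j₀)²·(3jₘ)² = 2/7
I = +1·√(0.285714/4π) = 0.15078601

0.150786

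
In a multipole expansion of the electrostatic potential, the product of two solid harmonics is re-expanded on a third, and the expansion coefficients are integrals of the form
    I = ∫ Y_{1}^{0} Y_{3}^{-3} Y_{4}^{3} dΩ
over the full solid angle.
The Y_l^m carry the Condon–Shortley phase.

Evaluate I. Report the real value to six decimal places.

m-sum 0 ✓  L=8 even ✓  2≤4≤4 ✓
Π(2lᵢ+1) = 3×7×9 = 189
triangle coeff Δ(1,3,4) = 1/252
Σ_t [0,0]: t=0:+1/36 = 1/36
(3j)²=4/63 [(1 3 4; 0 0 0)], sign=+1
Σ_t [0,0]: t=0:+1/720 = 1/720
(3j)²=1/36 [(1 3 4; 0 -3 3)], sign=-1
⇒ 4πI² = 1/3
I = (-1)√(1/3/(4π)) = -0.16286750

-0.162868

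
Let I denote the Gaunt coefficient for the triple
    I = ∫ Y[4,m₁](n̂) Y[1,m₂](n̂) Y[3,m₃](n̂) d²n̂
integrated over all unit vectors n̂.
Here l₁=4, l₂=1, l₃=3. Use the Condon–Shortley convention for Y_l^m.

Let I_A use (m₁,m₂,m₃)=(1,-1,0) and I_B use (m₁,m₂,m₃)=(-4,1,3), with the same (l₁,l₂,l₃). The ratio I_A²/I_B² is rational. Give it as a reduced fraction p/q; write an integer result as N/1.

5/14

Same 4,1,3: normalisation and zero-m 3j drop out of the ratio.
A: Δ: 2! 6! 0! / 9! → 1/252; sum: t=0:+1/72 = 1/72; 3j²(4 1 3; 1 -1 0) = Δ·Π!·Σ² = 5/126  (sign -1)
B: Δ: 2! 6! 0! / 9! → 1/252; sum: t=2:+1/1440 = 1/1440; 3j²(4 1 3; -4 1 3) = Δ·Π!·Σ² = 1/9  (sign +1)
I_A²/I_B² = (5/126)/(1/9) = 5/14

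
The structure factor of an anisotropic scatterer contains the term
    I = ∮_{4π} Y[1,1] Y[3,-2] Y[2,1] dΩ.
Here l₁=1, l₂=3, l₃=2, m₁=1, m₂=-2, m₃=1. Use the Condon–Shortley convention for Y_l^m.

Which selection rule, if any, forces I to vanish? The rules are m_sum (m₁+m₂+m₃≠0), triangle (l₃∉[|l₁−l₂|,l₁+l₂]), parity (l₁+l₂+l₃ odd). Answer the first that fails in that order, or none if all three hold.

none

Σmᵢ = 0  ✓
l₃∈[|l₁−l₂|,l₁+l₂]=[2,4], have l₃=2  ✓
Σlᵢ = 6 ⇒ even  ✓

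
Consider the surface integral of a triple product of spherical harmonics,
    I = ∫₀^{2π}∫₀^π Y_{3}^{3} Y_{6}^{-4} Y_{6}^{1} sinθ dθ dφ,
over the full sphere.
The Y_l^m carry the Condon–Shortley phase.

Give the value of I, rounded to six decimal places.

L=15 odd ⇒ parity kills the (l;000) factor ⇒ I = 0

0.000000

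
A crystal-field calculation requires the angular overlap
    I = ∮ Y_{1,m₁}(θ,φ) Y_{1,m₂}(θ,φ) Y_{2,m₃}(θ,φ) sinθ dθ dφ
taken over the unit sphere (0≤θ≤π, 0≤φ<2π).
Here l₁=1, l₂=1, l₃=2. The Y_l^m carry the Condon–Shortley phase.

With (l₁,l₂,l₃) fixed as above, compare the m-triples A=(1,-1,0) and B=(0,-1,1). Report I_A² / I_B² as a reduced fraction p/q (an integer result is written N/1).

1/3

Same 1,1,2: normalisation and zero-m 3j drop out of the ratio.
A: Δ: 0! 2! 2! / 5! → 1/30; sum: t=0:+1/4 = 1/4; 3j²(1 1 2; 1 -1 0) = Δ·Π!·Σ² = 1/30  (sign +1)
B: Δ: 0! 2! 2! / 5! → 1/30; sum: t=0:+1/2 = 1/2; 3j²(1 1 2; 0 -1 1) = Δ·Π!·Σ² = 1/10  (sign -1)
I_A²/I_B² = (1/30)/(1/10) = 1/3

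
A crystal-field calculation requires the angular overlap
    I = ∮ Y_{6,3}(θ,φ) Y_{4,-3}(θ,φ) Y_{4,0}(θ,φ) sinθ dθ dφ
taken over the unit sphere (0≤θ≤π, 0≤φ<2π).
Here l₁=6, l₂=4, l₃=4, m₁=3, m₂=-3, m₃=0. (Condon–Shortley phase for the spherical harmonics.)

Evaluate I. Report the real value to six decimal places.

0.123195

m-sum 0 ✓  L=14 even ✓  2≤4≤10 ✓
Π(2lᵢ+1) = 13×9×9 = 1053
triangle coeff Δ(6,4,4) = 1/1261260
Σ_t [2,4]: t=2:+1/4608 t=3:−1/1296 t=4:+1/4608 = -7/20736
(3j)²=20/1287 [(6 4 4; 0 0 0)], sign=-1
Σ_t [0,1]: t=0:+1/25920 t=1:−1/11520 = -1/20736
(3j)²=5/429 [(6 4 4; 3 -3 0)], sign=-1
⇒ 4πI² = 300/1573
I = (+1)√(300/1573/(4π)) = 0.12319450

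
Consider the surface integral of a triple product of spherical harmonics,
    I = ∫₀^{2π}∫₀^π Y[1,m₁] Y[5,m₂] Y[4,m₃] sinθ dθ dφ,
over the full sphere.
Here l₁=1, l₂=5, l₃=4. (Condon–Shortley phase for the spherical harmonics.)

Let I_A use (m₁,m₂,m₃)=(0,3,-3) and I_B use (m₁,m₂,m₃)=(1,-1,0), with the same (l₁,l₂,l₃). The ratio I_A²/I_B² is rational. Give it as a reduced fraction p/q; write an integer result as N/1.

Shared (l₁,l₂,l₃)=(1,5,4): N and (l;000)² cancel in I_A²/I_B².
A: Δ = 2!·0!·8!/11! = 1/495; Racah Σ t=1..1: t=1:−1/5040 = -1/5040; ⇒ 3j(1 5 4; 0 3 -3)² = 16/495, sgn +1
B: Δ = 2!·0!·8!/11! = 1/495; Racah Σ t=0..0: t=0:+1/1152 = 1/1152; ⇒ 3j(1 5 4; 1 -1 0)² = 1/33, sgn +1
I_A²/I_B² = (16/495)/(1/33) = 16/15

16/15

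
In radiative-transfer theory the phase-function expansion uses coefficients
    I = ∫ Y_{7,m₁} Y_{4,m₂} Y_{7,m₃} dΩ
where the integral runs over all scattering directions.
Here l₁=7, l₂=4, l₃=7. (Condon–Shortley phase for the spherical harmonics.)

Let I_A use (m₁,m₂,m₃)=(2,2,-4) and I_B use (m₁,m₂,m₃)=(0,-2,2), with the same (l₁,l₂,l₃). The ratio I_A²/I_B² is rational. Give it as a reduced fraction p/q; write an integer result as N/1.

Same 7,4,7: normalisation and zero-m 3j drop out of the ratio.
A: Δ: 4! 10! 4! / 19! → 1/58198140; sum: t=2:+1/2903040 t=3:−1/2903040 t=4:+1/34836480 = 1/34836480; 3j²(7 4 7; 2 2 -4) = Δ·Π!·Σ² = 25/117572  (sign -1)
B: Δ: 4! 10! 4! / 19! → 1/58198140; sum: t=0:+1/2903040 t=1:−1/622080 t=2:+1/1382400 = -47/87091200; 3j²(7 4 7; 0 -2 2) = Δ·Π!·Σ² = 2209/277134  (sign +1)
I_A²/I_B² = (25/117572)/(2209/277134) = 825/30926

825/30926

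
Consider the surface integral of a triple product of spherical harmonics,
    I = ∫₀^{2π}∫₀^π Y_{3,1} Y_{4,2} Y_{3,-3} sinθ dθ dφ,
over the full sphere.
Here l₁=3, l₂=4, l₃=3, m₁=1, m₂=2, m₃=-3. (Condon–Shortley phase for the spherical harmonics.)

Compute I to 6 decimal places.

m-sum 0 ✓  L=10 even ✓  1≤3≤7 ✓
Π(2lᵢ+1) = 7×9×7 = 441
triangle coeff Δ(3,4,3) = 1/34650
Σ_t [1,3]: t=1:−1/72 t=2:+1/16 t=3:−1/72 = 5/144
(3j)²=2/77 [(3 4 3; 0 0 0)], sign=-1
Σ_t [2,2]: t=2:+1/192 = 1/192
(3j)²=3/77 [(3 4 3; 1 2 -3)], sign=+1
⇒ 4πI² = 54/121
I = (-1)√(54/121/(4π)) = -0.18845135

-0.188451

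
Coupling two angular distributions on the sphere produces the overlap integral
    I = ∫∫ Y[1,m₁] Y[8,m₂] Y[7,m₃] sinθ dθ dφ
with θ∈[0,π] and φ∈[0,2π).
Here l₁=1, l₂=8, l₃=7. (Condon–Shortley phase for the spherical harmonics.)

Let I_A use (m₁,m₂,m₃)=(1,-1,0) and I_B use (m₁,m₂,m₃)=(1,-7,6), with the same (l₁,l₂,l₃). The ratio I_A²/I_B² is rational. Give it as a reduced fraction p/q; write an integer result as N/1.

Same 1,8,7: normalisation and zero-m 3j drop out of the ratio.
A: Δ: 2! 0! 14! / 17! → 1/2040; sum: t=0:+1/50803200 = 1/50803200; 3j²(1 8 7; 1 -1 0) = Δ·Π!·Σ² = 3/170  (sign -1)
B: Δ: 2! 0! 14! / 17! → 1/2040; sum: t=0:+1/12454041600 = 1/12454041600; 3j²(1 8 7; 1 -7 6) = Δ·Π!·Σ² = 7/136  (sign -1)
I_A²/I_B² = (3/170)/(7/136) = 12/35

12/35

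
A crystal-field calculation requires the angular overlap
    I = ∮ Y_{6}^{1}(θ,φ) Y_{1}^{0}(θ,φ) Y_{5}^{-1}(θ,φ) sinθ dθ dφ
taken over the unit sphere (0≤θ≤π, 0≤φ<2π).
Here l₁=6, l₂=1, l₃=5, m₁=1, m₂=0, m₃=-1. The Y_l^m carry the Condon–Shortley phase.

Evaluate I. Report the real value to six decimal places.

Rules hold: Σm=0, L=12 even, 5≤5≤7.
N = 13·3·11 = 429
Δ = 2!·10!·0!/13! = 1/858
Racah Σ t=1..1: t=1:−1/14400 = -1/14400
⇒ 3j(6 1 5; 0 0 0)² = 6/143, sgn +1
Racah Σ t=1..1: t=1:−1/17280 = -1/17280
⇒ 3j(6 1 5; 1 0 -1)² = 35/858, sgn -1
4πI² = N·(3j₀)²·(3jₘ)² = 105/143
I = -1·√(0.734266/4π) = -0.24172507

-0.241725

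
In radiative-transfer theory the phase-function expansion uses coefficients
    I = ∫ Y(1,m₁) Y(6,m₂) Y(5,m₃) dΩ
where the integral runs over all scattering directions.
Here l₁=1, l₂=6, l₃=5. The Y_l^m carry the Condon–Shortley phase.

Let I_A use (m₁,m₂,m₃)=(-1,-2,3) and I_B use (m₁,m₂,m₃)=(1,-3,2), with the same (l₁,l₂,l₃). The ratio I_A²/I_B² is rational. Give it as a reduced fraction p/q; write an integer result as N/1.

Same 1,6,5: normalisation and zero-m 3j drop out of the ratio.
A: Δ: 2! 0! 10! / 13! → 1/858; sum: t=2:+1/161280 = 1/161280; 3j²(1 6 5; -1 -2 3) = Δ·Π!·Σ² = 1/143  (sign +1)
B: Δ: 2! 0! 10! / 13! → 1/858; sum: t=0:+1/60480 = 1/60480; 3j²(1 6 5; 1 -3 2) = Δ·Π!·Σ² = 6/143  (sign -1)
I_A²/I_B² = (1/143)/(6/143) = 1/6

1/6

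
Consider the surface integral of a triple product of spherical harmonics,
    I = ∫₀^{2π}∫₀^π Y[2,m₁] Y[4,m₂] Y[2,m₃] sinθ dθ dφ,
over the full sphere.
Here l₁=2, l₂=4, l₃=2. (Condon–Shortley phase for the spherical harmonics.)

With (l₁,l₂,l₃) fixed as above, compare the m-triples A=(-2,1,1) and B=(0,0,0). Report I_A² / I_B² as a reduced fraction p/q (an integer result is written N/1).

Shared (l₁,l₂,l₃)=(2,4,2): N and (l;000)² cancel in I_A²/I_B².
A: Δ = 4!·0!·4!/9! = 1/630; Racah Σ t=4..4: t=4:+1/144 = 1/144; ⇒ 3j(2 4 2; -2 1 1)² = 1/126, sgn -1
B: Δ = 4!·0!·4!/9! = 1/630; Racah Σ t=2..2: t=2:+1/16 = 1/16; ⇒ 3j(2 4 2; 0 0 0)² = 2/35, sgn +1
I_A²/I_B² = (1/126)/(2/35) = 5/36

5/36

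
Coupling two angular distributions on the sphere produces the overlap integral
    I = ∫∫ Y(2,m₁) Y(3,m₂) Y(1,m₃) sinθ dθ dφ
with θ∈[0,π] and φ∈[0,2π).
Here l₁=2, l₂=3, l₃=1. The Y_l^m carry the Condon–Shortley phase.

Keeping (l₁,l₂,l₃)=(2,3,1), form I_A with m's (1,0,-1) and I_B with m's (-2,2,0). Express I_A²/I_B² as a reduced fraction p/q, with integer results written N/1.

l's match ⇒ only the (l;m) 3-j factors differ between A and B.
A: triangle coeff Δ(2,3,1) = 1/105; Σ_t [1,1]: t=1:−1/12 = -1/12; (3j)²=1/35 [(2 3 1; 1 0 -1)], sign=-1
B: triangle coeff Δ(2,3,1) = 1/105; Σ_t [4,4]: t=4:+1/24 = 1/24; (3j)²=1/21 [(2 3 1; -2 2 0)], sign=-1
I_A²/I_B² = (1/35)/(1/21) = 3/5

3/5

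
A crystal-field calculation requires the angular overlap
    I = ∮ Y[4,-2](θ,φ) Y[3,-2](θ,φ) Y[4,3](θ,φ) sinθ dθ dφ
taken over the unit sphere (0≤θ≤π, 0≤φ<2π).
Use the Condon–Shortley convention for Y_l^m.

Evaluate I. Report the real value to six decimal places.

-2 − 2 + 3 = -1 ≠ 0: azimuthal integral kills it; I = 0

0.000000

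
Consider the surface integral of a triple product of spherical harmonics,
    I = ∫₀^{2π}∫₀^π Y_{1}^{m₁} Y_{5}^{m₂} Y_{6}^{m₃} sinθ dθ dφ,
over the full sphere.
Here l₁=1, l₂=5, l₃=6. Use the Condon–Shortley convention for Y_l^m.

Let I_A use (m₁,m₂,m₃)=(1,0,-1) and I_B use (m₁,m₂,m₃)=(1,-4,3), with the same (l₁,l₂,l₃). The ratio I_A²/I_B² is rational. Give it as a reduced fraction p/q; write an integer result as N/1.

Shared (l₁,l₂,l₃)=(1,5,6): N and (l;000)² cancel in I_A²/I_B².
A: Δ = 0!·2!·10!/13! = 1/858; Racah Σ t=0..0: t=0:+1/28800 = 1/28800; ⇒ 3j(1 5 6; 1 0 -1)² = 7/286, sgn -1
B: Δ = 0!·2!·10!/13! = 1/858; Racah Σ t=0..0: t=0:+1/725760 = 1/725760; ⇒ 3j(1 5 6; 1 -4 3)² = 1/286, sgn -1
I_A²/I_B² = (7/286)/(1/286) = 7/1

7/1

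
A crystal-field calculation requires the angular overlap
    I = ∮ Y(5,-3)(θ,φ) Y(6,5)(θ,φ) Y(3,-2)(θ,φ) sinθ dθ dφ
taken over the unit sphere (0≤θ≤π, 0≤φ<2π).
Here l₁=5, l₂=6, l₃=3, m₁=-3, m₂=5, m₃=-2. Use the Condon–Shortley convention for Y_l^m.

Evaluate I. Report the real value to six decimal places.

Rules hold: Σm=0, L=14 even, 1≤3≤11.
N = 11·13·7 = 1001
Δ = 8!·2!·4!/15! = 1/675675
Racah Σ t=3..5: t=3:−1/8640 t=4:+1/2304 t=5:−1/8640 = 7/34560
⇒ 3j(5 6 3; 0 0 0)² = 7/429, sgn -1
Racah Σ t=7..8: t=7:−1/120960 t=8:+1/483840 = -1/161280
⇒ 3j(5 6 3; -3 5 -2)² = 2/91, sgn +1
4πI² = N·(3j₀)²·(3jₘ)² = 14/39
I = -1·√(0.358974/4π) = -0.16901560

-0.169016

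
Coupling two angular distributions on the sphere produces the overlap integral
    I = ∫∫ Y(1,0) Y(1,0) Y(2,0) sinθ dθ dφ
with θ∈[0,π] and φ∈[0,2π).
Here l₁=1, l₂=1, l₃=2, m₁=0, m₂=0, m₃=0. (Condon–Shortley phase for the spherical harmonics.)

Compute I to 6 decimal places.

m-sum 0 ✓  L=4 even ✓  0≤2≤2 ✓
Π(2lᵢ+1) = 3×3×5 = 45
triangle coeff Δ(1,1,2) = 1/30
Σ_t [0,0]: t=0:+1/1 = 1/1
(3j)²=2/15 [(1 1 2; 0 0 0)], sign=+1
(m-triple is (0,0,0) — same symbol as above.)
⇒ 4πI² = 4/5
I = (+1)√(4/5/(4π)) = 0.25231325

0.252313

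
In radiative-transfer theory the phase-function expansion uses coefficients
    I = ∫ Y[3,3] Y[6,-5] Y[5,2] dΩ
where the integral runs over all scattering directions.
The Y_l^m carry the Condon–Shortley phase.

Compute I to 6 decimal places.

0.169016

Checks pass: Σm=0; 14 even; l₃=5∈[3,9].
(2·3+1)(2·6+1)(2·5+1) = 1001
Δ: 4! 2! 8! / 15! → 1/675675
sum: t=1:−1/8640 t=2:+1/2304 t=3:−1/8640 = 7/34560
3j²(3 6 5; 0 0 0) = Δ·Π!·Σ² = 7/429  (sign -1)
sum: t=0:+1/241920 = 1/241920
3j²(3 6 5; 3 -5 2) = Δ·Π!·Σ² = 2/91  (sign -1)
combine: 4πI² = 1001·7/429·2/91 = 14/39
take √, sign +1: I = 0.16901560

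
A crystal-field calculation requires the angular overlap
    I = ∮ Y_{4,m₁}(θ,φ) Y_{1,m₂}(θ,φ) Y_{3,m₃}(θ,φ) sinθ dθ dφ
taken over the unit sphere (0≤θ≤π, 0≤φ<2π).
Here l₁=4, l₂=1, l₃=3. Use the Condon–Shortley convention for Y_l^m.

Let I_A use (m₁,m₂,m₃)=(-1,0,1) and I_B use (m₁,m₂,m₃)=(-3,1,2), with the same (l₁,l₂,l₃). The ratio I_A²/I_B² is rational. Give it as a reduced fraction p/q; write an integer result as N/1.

5/7

l's match ⇒ only the (l;m) 3-j factors differ between A and B.
A: triangle coeff Δ(4,1,3) = 1/252; Σ_t [1,1]: t=1:−1/48 = -1/48; (3j)²=5/84 [(4 1 3; -1 0 1)], sign=-1
B: triangle coeff Δ(4,1,3) = 1/252; Σ_t [2,2]: t=2:+1/240 = 1/240; (3j)²=1/12 [(4 1 3; -3 1 2)], sign=-1
I_A²/I_B² = (5/84)/(1/12) = 5/7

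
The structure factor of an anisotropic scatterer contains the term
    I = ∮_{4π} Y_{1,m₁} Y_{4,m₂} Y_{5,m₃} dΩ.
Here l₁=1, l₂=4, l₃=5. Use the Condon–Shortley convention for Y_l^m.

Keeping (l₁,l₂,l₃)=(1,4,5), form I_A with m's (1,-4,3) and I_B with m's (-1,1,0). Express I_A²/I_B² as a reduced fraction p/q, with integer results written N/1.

1/10

Shared (l₁,l₂,l₃)=(1,4,5): N and (l;000)² cancel in I_A²/I_B².
A: Δ = 0!·2!·8!/11! = 1/495; Racah Σ t=0..0: t=0:+1/80640 = 1/80640; ⇒ 3j(1 4 5; 1 -4 3)² = 1/495, sgn +1
B: Δ = 0!·2!·8!/11! = 1/495; Racah Σ t=0..0: t=0:+1/1440 = 1/1440; ⇒ 3j(1 4 5; -1 1 0)² = 2/99, sgn -1
I_A²/I_B² = (1/495)/(2/99) = 1/10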